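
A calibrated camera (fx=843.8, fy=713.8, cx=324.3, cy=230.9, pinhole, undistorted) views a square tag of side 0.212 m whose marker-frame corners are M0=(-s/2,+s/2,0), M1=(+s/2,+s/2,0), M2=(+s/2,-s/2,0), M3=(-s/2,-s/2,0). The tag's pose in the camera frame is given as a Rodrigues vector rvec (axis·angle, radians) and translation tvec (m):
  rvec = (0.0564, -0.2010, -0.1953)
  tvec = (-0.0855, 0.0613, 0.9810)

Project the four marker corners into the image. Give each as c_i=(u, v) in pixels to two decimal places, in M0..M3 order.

c0=(178.33, 368.09) c1=(354.55, 332.81) c2=(321.36, 185.25) c3=(140.77, 214.78)

Intrinsics K: fx=843.8, fy=713.8, cx=324.3, cy=230.9
Marker side s = 0.212 m; corners in marker frame (Z=0):
  M0 = (-0.1060, +0.1060, 0)
  M1 = (+0.1060, +0.1060, 0)
  M2 = (+0.1060, -0.1060, 0)
  M3 = (-0.1060, -0.1060, 0)
rvec = (0.0564, -0.2010, -0.1953), |rvec| = θ = 0.28587 rad = 16.379°
Rodrigues: sinθ=0.28200, 1−cosθ=0.04058; R = I + sinθ·[k]× + (1−cosθ)·[k]×²:
    [+0.96100 +0.18702 -0.20374]
    [-0.19828 +0.97948 -0.03614]
    [+0.19280 +0.07513 +0.97836]
t = (-0.0855, 0.0613, 0.9810) m
M0: Pc = R·M0+t = (-0.16754, +0.18614, +0.96853); u = 843.8·(-0.16754)/0.96853 + 324.3 = 178.3347, v = 713.8·(+0.18614)/0.96853 + 230.9 = 368.0862
M1: Pc = R·M1+t = (+0.03619, +0.14411, +1.00940); u = 843.8·(+0.03619)/1.00940 + 324.3 = 354.5525, v = 713.8·(+0.14411)/1.00940 + 230.9 = 332.8056
M2: Pc = R·M2+t = (-0.00346, -0.06354, +0.99347); u = 843.8·(-0.00346)/0.99347 + 324.3 = 321.3623, v = 713.8·(-0.06354)/0.99347 + 230.9 = 185.2454
M3: Pc = R·M3+t = (-0.20719, -0.02151, +0.95260); u = 843.8·(-0.20719)/0.95260 + 324.3 = 140.7740, v = 713.8·(-0.02151)/0.95260 + 230.9 = 214.7844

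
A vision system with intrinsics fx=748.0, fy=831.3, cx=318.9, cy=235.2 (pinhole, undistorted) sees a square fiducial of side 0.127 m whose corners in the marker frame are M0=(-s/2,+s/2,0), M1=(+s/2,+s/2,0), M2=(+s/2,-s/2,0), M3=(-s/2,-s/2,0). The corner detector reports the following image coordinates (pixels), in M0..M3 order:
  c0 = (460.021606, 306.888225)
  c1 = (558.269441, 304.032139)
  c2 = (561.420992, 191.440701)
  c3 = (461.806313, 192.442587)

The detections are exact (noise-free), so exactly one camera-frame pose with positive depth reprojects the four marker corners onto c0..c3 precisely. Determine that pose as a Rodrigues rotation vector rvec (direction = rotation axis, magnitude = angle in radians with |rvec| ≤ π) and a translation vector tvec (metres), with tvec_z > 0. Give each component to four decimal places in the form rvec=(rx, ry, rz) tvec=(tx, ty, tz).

rvec=(0.1034, -0.1215, -0.0087) tvec=(0.2369, 0.0154, 0.9235)

Intrinsics K: fx=748.0, fy=831.3, cx=318.9, cy=235.2
Marker side s = 0.127 m; corners in marker frame (Z=0):
  M0 = (-0.0635, +0.0635, 0)
  M1 = (+0.0635, +0.0635, 0)
  M2 = (+0.0635, -0.0635, 0)
  M3 = (-0.0635, -0.0635, 0)
Detected image corners:
  c0 = (460.021606, 306.888225) px
  c1 = (558.269441, 304.032139) px
  c2 = (561.420992, 191.440701) px
  c3 = (461.806313, 192.442587) px
Planar DLT: solve 8×8 A·h = b for H (H[2,2]=1):
  H  [+845.56135 +37.70644 +510.78077]
  H  [+17.21896 +921.65178 +249.09675]
  H  [+0.13052 +0.11204 +1.00000]
B = K⁻¹H; ‖b₁‖=1.082802, ‖b₂‖=1.082802; λ = 2/(‖b₁‖+‖b₂‖) = 0.923530, sign → tz>0 ⇒ λ=+0.923530
r₁ = λ·B[:,0] = (+0.99260,-0.01497,+0.12054); r₂ = λ·B[:,1] = (+0.00244,+0.99463,+0.10348)
r₃ = r₁×r₂ = (-0.12144,-0.10242,+0.98730); SVD([r₁ r₂ r₃]) → R = UVᵀ:
  R  [+0.99260 +0.00244 -0.12144]
  R  [-0.01497 +0.99463 -0.10242]
  R  [+0.12054 +0.10348 +0.98730]
t = (+0.23691, +0.01544, +0.92353) m
tr R = 2.974526; θ = arccos((tr R − 1)/2) = 0.159775 rad = 9.154°
axis k = ((R−Rᵀ)₃₂, (R−Rᵀ)₁₃, (R−Rᵀ)₂₁) / (2 sinθ) = (+0.647067, -0.760466, -0.054725)
rvec = θ·k = (+0.103385, -0.121504, -0.008744)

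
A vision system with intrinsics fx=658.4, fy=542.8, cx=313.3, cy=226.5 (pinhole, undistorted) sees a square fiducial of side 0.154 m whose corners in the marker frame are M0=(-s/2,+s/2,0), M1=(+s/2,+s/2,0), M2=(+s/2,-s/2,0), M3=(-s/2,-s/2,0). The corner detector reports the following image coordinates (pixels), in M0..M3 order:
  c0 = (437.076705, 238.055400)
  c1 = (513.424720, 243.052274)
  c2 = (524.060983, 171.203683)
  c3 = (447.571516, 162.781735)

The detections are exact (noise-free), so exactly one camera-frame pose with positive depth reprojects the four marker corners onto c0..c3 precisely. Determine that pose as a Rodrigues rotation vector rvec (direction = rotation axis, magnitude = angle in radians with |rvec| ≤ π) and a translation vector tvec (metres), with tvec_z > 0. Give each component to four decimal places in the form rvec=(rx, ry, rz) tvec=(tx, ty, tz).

Intrinsics K: fx=658.4, fy=542.8, cx=313.3, cy=226.5
Marker side s = 0.154 m; corners in marker frame (Z=0):
  M0 = (-0.0770, +0.0770, 0)
  M1 = (+0.0770, +0.0770, 0)
  M2 = (+0.0770, -0.0770, 0)
  M3 = (-0.0770, -0.0770, 0)
Detected image corners:
  c0 = (437.076705, 238.055400) px
  c1 = (513.424720, 243.052274) px
  c2 = (524.060983, 171.203683) px
  c3 = (447.571516, 162.781735) px
Planar DLT: solve 8×8 A·h = b for H (H[2,2]=1):
  H  [+639.18042 -43.07713 +481.38713]
  H  [+104.14379 +488.24565 +204.00065]
  H  [+0.29750 +0.05315 +1.00000]
B = K⁻¹H; ‖b₁‖=0.883594, ‖b₂‖=0.883594; λ = 2/(‖b₁‖+‖b₂‖) = 1.131742, sign → tz>0 ⇒ λ=+1.131742
r₁ = λ·B[:,0] = (+0.93849,+0.07665,+0.33669); r₂ = λ·B[:,1] = (-0.10267,+0.99289,+0.06015)
r₃ = r₁×r₂ = (-0.32969,-0.09102,+0.93969); SVD([r₁ r₂ r₃]) → R = UVᵀ:
  R  [+0.93849 -0.10267 -0.32969]
  R  [+0.07665 +0.99289 -0.09102]
  R  [+0.33669 +0.06015 +0.93969]
t = (+0.28893, -0.04691, +1.13174) m
tr R = 2.871079; θ = arccos((tr R − 1)/2) = 0.361013 rad = 20.685°
axis k = ((R−Rᵀ)₃₂, (R−Rᵀ)₁₃, (R−Rᵀ)₂₁) / (2 sinθ) = (+0.213993, -0.943280, +0.253831)
rvec = θ·k = (+0.077254, -0.340536, +0.091636)

rvec=(0.0773, -0.3405, 0.0916) tvec=(0.2889, -0.0469, 1.1317)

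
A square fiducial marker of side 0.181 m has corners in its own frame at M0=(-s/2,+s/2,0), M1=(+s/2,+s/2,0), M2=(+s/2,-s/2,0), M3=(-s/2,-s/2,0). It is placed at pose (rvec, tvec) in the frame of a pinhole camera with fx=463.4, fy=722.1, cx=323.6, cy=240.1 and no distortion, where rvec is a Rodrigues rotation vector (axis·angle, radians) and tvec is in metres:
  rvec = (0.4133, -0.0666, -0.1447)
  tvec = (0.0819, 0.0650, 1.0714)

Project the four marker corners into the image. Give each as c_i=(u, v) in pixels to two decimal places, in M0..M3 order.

Intrinsics K: fx=463.4, fy=722.1, cx=323.6, cy=240.1
Marker side s = 0.181 m; corners in marker frame (Z=0):
  M0 = (-0.0905, +0.0905, 0)
  M1 = (+0.0905, +0.0905, 0)
  M2 = (+0.0905, -0.0905, 0)
  M3 = (-0.0905, -0.0905, 0)
rvec = (0.4133, -0.0666, -0.1447), |rvec| = θ = 0.44293 rad = 25.378°
Rodrigues: sinθ=0.42859, 1−cosθ=0.09650; R = I + sinθ·[k]× + (1−cosθ)·[k]×²:
    [+0.98752 +0.12648 -0.09386]
    [-0.15355 +0.90568 -0.39518]
    [+0.03503 +0.40466 +0.91380]
t = (0.0819, 0.0650, 1.0714) m
M0: Pc = R·M0+t = (+0.00398, +0.16086, +1.10485); u = 463.4·(+0.00398)/1.10485 + 323.6 = 325.2674, v = 722.1·(+0.16086)/1.10485 + 240.1 = 345.2340
M1: Pc = R·M1+t = (+0.18272, +0.13307, +1.11119); u = 463.4·(+0.18272)/1.11119 + 323.6 = 399.7982, v = 722.1·(+0.13307)/1.11119 + 240.1 = 326.5729
M2: Pc = R·M2+t = (+0.15982, -0.03086, +1.03795); u = 463.4·(+0.15982)/1.03795 + 323.6 = 394.9549, v = 722.1·(-0.03086)/1.03795 + 240.1 = 218.6303
M3: Pc = R·M3+t = (-0.01892, -0.00307, +1.03161); u = 463.4·(-0.01892)/1.03161 + 323.6 = 315.1027, v = 722.1·(-0.00307)/1.03161 + 240.1 = 237.9529

c0=(325.27, 345.23) c1=(399.80, 326.57) c2=(394.95, 218.63) c3=(315.10, 237.95)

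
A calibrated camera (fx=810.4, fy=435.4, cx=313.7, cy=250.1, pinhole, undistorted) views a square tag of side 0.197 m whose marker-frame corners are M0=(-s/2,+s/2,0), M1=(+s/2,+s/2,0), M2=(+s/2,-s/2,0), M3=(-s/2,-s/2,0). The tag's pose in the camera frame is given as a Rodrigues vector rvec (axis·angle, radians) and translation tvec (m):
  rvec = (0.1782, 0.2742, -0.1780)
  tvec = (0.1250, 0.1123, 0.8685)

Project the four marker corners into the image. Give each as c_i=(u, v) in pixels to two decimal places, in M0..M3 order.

c0=(359.25, 356.40) c1=(539.01, 348.32) c2=(508.78, 251.23) c3=(324.91, 265.73)

Intrinsics K: fx=810.4, fy=435.4, cx=313.7, cy=250.1
Marker side s = 0.197 m; corners in marker frame (Z=0):
  M0 = (-0.0985, +0.0985, 0)
  M1 = (+0.0985, +0.0985, 0)
  M2 = (+0.0985, -0.0985, 0)
  M3 = (-0.0985, -0.0985, 0)
rvec = (0.1782, 0.2742, -0.1780), |rvec| = θ = 0.37232 rad = 21.333°
Rodrigues: sinθ=0.36378, 1−cosθ=0.06852; R = I + sinθ·[k]× + (1−cosθ)·[k]×²:
    [+0.94718 +0.19807 +0.25223]
    [-0.14977 +0.96865 -0.19823]
    [-0.28359 +0.14999 +0.94714]
t = (0.1250, 0.1123, 0.8685) m
M0: Pc = R·M0+t = (+0.05121, +0.22246, +0.91121); u = 810.4·(+0.05121)/0.91121 + 313.7 = 359.2467, v = 435.4·(+0.22246)/0.91121 + 250.1 = 356.3992
M1: Pc = R·M1+t = (+0.23781, +0.19296, +0.85534); u = 810.4·(+0.23781)/0.85534 + 313.7 = 539.0121, v = 435.4·(+0.19296)/0.85534 + 250.1 = 348.3236
M2: Pc = R·M2+t = (+0.19879, +0.00214, +0.82579); u = 810.4·(+0.19879)/0.82579 + 313.7 = 508.7822, v = 435.4·(+0.00214)/0.82579 + 250.1 = 251.2265
M3: Pc = R·M3+t = (+0.01219, +0.03164, +0.88166); u = 810.4·(+0.01219)/0.88166 + 313.7 = 324.9078, v = 435.4·(+0.03164)/0.88166 + 250.1 = 265.7253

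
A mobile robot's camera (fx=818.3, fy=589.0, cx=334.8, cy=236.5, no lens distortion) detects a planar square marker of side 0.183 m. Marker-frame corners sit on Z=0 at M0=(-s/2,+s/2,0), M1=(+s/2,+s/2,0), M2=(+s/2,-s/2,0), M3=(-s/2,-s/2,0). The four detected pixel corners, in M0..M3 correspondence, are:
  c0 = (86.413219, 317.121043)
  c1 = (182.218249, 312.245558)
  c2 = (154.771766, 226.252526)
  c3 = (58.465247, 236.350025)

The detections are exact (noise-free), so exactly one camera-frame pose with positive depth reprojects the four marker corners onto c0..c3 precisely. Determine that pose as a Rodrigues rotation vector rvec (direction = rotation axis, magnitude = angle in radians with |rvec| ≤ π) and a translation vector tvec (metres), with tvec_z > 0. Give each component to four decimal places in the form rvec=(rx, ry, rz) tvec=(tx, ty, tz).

rvec=(0.1931, 0.4123, -0.1564) tvec=(-0.3274, 0.0782, 1.2424)

Intrinsics K: fx=818.3, fy=589.0, cx=334.8, cy=236.5
Marker side s = 0.183 m; corners in marker frame (Z=0):
  M0 = (-0.0915, +0.0915, 0)
  M1 = (+0.0915, +0.0915, 0)
  M2 = (+0.0915, -0.0915, 0)
  M3 = (-0.0915, -0.0915, 0)
Detected image corners:
  c0 = (86.413219, 317.121043) px
  c1 = (182.218249, 312.245558) px
  c2 = (154.771766, 226.252526) px
  c3 = (58.465247, 236.350025) px
Planar DLT: solve 8×8 A·h = b for H (H[2,2]=1):
  H  [+484.99346 +166.33021 +119.16924]
  H  [-131.13400 +489.05784 +273.57871]
  H  [-0.33109 +0.12400 +1.00000]
B = K⁻¹H; ‖b₁‖=0.804903, ‖b₂‖=0.804903; λ = 2/(‖b₁‖+‖b₂‖) = 1.242386, sign → tz>0 ⇒ λ=+1.242386
r₁ = λ·B[:,0] = (+0.90464,-0.11144,-0.41135); r₂ = λ·B[:,1] = (+0.18950,+0.96972,+0.15405)
r₃ = r₁×r₂ = (+0.38172,-0.21731,+0.89837); SVD([r₁ r₂ r₃]) → R = UVᵀ:
  R  [+0.90464 +0.18950 +0.38172]
  R  [-0.11144 +0.96972 -0.21731]
  R  [-0.41135 +0.15405 +0.89837]
t = (-0.32738, +0.07821, +1.24239) m
tr R = 2.772727; θ = arccos((tr R − 1)/2) = 0.481365 rad = 27.580°
axis k = ((R−Rᵀ)₃₂, (R−Rᵀ)₁₃, (R−Rᵀ)₂₁) / (2 sinθ) = (+0.401054, +0.856466, -0.324993)
rvec = θ·k = (+0.193054, +0.412273, -0.156441)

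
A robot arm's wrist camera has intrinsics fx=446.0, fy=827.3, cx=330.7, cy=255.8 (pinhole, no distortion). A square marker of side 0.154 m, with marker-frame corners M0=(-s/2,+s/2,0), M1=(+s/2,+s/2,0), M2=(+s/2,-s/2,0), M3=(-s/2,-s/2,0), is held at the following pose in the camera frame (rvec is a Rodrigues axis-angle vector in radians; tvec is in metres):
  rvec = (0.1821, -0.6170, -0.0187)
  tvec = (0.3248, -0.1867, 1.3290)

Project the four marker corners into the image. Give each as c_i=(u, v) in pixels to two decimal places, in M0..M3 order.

c0=(419.72, 188.62) c1=(454.46, 186.31) c2=(458.78, 92.75) c3=(423.60, 88.60)

Intrinsics K: fx=446.0, fy=827.3, cx=330.7, cy=255.8
Marker side s = 0.154 m; corners in marker frame (Z=0):
  M0 = (-0.0770, +0.0770, 0)
  M1 = (+0.0770, +0.0770, 0)
  M2 = (+0.0770, -0.0770, 0)
  M3 = (-0.0770, -0.0770, 0)
rvec = (0.1821, -0.6170, -0.0187), |rvec| = θ = 0.64358 rad = 36.875°
Rodrigues: sinθ=0.60007, 1−cosθ=0.20005; R = I + sinθ·[k]× + (1−cosθ)·[k]×²:
    [+0.81597 -0.03683 -0.57692]
    [-0.07170 +0.98382 -0.16421]
    [+0.57364 +0.17536 +0.80012]
t = (0.3248, -0.1867, 1.3290) m
M0: Pc = R·M0+t = (+0.25913, -0.10543, +1.29833); u = 446.0·(+0.25913)/1.29833 + 330.7 = 419.7173, v = 827.3·(-0.10543)/1.29833 + 255.8 = 188.6228
M1: Pc = R·M1+t = (+0.38479, -0.11647, +1.38667); u = 446.0·(+0.38479)/1.38667 + 330.7 = 454.4624, v = 827.3·(-0.11647)/1.38667 + 255.8 = 186.3147
M2: Pc = R·M2+t = (+0.39047, -0.26797, +1.35967); u = 446.0·(+0.39047)/1.35967 + 330.7 = 458.7810, v = 827.3·(-0.26797)/1.35967 + 255.8 = 92.7487
M3: Pc = R·M3+t = (+0.26481, -0.25693, +1.27133); u = 446.0·(+0.26481)/1.27133 + 330.7 = 423.5979, v = 827.3·(-0.25693)/1.27133 + 255.8 = 88.6043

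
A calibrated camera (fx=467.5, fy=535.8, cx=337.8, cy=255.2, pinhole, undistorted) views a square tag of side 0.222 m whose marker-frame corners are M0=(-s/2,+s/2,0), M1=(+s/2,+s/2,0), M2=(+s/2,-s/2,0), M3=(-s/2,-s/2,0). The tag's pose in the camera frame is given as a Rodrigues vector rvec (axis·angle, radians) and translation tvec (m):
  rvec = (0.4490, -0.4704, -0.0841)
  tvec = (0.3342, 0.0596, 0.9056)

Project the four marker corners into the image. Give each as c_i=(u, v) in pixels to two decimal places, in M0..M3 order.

Intrinsics K: fx=467.5, fy=535.8, cx=337.8, cy=255.2
Marker side s = 0.222 m; corners in marker frame (Z=0):
  M0 = (-0.1110, +0.1110, 0)
  M1 = (+0.1110, +0.1110, 0)
  M2 = (+0.1110, -0.1110, 0)
  M3 = (-0.1110, -0.1110, 0)
rvec = (0.4490, -0.4704, -0.0841), |rvec| = θ = 0.65571 rad = 37.569°
Rodrigues: sinθ=0.60972, 1−cosθ=0.20738; R = I + sinθ·[k]× + (1−cosθ)·[k]×²:
    [+0.88986 -0.02367 -0.45562]
    [-0.18008 +0.89935 -0.39843]
    [+0.41920 +0.43659 +0.79603]
t = (0.3342, 0.0596, 0.9056) m
M0: Pc = R·M0+t = (+0.23280, +0.17942, +0.90753); u = 467.5·(+0.23280)/0.90753 + 337.8 = 457.7222, v = 535.8·(+0.17942)/0.90753 + 255.2 = 361.1261
M1: Pc = R·M1+t = (+0.43035, +0.13944, +1.00059); u = 467.5·(+0.43035)/1.00059 + 337.8 = 538.8679, v = 535.8·(+0.13944)/1.00059 + 255.2 = 329.8673
M2: Pc = R·M2+t = (+0.43560, -0.06022, +0.90367); u = 467.5·(+0.43560)/0.90367 + 337.8 = 563.1523, v = 535.8·(-0.06022)/0.90367 + 255.2 = 219.4969
M3: Pc = R·M3+t = (+0.23805, -0.02024, +0.81061); u = 467.5·(+0.23805)/0.81061 + 337.8 = 475.0921, v = 535.8·(-0.02024)/0.81061 + 255.2 = 241.8222

c0=(457.72, 361.13) c1=(538.87, 329.87) c2=(563.15, 219.50) c3=(475.09, 241.82)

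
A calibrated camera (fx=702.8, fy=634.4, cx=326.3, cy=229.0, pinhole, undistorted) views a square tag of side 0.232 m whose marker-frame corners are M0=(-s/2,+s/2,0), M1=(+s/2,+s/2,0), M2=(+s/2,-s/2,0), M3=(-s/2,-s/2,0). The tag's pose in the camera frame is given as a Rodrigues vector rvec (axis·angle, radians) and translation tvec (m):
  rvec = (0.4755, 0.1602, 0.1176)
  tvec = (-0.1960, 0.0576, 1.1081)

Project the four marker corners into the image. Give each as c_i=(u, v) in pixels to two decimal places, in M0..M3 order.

c0=(136.05, 305.90) c1=(270.58, 327.07) c2=(276.61, 212.27) c3=(128.37, 192.11)

Intrinsics K: fx=702.8, fy=634.4, cx=326.3, cy=229.0
Marker side s = 0.232 m; corners in marker frame (Z=0):
  M0 = (-0.1160, +0.1160, 0)
  M1 = (+0.1160, +0.1160, 0)
  M2 = (+0.1160, -0.1160, 0)
  M3 = (-0.1160, -0.1160, 0)
rvec = (0.4755, 0.1602, 0.1176), |rvec| = θ = 0.51536 rad = 29.528°
Rodrigues: sinθ=0.49285, 1−cosθ=0.12988; R = I + sinθ·[k]× + (1−cosθ)·[k]×²:
    [+0.98069 -0.07521 +0.18055]
    [+0.14972 +0.88267 -0.44552]
    [-0.12586 +0.46394 +0.87688]
t = (-0.1960, 0.0576, 1.1081) m
M0: Pc = R·M0+t = (-0.31848, +0.14262, +1.17652); u = 702.8·(-0.31848)/1.17652 + 326.3 = 136.0514, v = 634.4·(+0.14262)/1.17652 + 229.0 = 305.9047
M1: Pc = R·M1+t = (-0.09096, +0.17736, +1.14732); u = 702.8·(-0.09096)/1.14732 + 326.3 = 270.5786, v = 634.4·(+0.17736)/1.14732 + 229.0 = 327.0677
M2: Pc = R·M2+t = (-0.07352, -0.02742, +1.03968); u = 702.8·(-0.07352)/1.03968 + 326.3 = 276.6051, v = 634.4·(-0.02742)/1.03968 + 229.0 = 212.2672
M3: Pc = R·M3+t = (-0.30104, -0.06216, +1.06888); u = 702.8·(-0.30104)/1.06888 + 326.3 = 128.3666, v = 634.4·(-0.06216)/1.06888 + 229.0 = 192.1092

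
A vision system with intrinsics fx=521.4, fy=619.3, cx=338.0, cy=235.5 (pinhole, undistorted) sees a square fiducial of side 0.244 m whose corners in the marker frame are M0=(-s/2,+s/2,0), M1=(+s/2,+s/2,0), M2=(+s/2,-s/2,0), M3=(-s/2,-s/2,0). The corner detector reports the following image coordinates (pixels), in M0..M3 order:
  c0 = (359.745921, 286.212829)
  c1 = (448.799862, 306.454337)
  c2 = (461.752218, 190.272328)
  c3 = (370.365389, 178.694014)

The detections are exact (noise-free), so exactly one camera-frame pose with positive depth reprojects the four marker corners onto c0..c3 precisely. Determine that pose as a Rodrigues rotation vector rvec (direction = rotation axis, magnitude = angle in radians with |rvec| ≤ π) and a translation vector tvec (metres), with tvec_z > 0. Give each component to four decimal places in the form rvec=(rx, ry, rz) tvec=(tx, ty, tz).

rvec=(0.0578, 0.4581, 0.1297) tvec=(0.1806, 0.0109, 1.3388)

Intrinsics K: fx=521.4, fy=619.3, cx=338.0, cy=235.5
Marker side s = 0.244 m; corners in marker frame (Z=0):
  M0 = (-0.1220, +0.1220, 0)
  M1 = (+0.1220, +0.1220, 0)
  M2 = (+0.1220, -0.1220, 0)
  M3 = (-0.1220, -0.1220, 0)
Detected image corners:
  c0 = (359.745921, 286.212829) px
  c1 = (448.799862, 306.454337) px
  c2 = (461.752218, 190.272328) px
  c3 = (370.365389, 178.694014) px
Planar DLT: solve 8×8 A·h = b for H (H[2,2]=1):
  H  [+235.82415 -22.13689 +408.32377]
  H  [-13.13723 +472.92129 +240.52366]
  H  [-0.32644 +0.06333 +1.00000]
B = K⁻¹H; ‖b₁‖=0.746946, ‖b₂‖=0.746946; λ = 2/(‖b₁‖+‖b₂‖) = 1.338785, sign → tz>0 ⇒ λ=+1.338785
r₁ = λ·B[:,0] = (+0.88883,+0.13779,-0.43703); r₂ = λ·B[:,1] = (-0.11180,+0.99011,+0.08478)
r₃ = r₁×r₂ = (+0.44439,-0.02650,+0.89544); SVD([r₁ r₂ r₃]) → R = UVᵀ:
  R  [+0.88883 -0.11180 +0.44439]
  R  [+0.13779 +0.99011 -0.02650]
  R  [-0.43703 +0.08478 +0.89544]
t = (+0.18057, +0.01086, +1.33879) m
tr R = 2.774376; θ = arccos((tr R − 1)/2) = 0.479582 rad = 27.478°
axis k = ((R−Rᵀ)₃₂, (R−Rᵀ)₁₃, (R−Rᵀ)₂₁) / (2 sinθ) = (+0.120590, +0.955147, +0.270468)
rvec = θ·k = (+0.057833, +0.458071, +0.129712)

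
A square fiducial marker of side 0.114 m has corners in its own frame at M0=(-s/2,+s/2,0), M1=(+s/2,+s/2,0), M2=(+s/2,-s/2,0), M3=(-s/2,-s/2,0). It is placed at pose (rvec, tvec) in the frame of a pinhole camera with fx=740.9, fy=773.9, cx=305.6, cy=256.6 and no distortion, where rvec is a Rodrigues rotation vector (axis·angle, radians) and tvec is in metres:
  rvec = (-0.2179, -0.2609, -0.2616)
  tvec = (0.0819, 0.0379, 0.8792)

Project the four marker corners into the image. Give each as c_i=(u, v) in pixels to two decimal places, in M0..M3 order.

c0=(344.50, 351.41) c1=(432.10, 325.49) c2=(403.00, 232.06) c3=(316.36, 253.96)

Intrinsics K: fx=740.9, fy=773.9, cx=305.6, cy=256.6
Marker side s = 0.114 m; corners in marker frame (Z=0):
  M0 = (-0.0570, +0.0570, 0)
  M1 = (+0.0570, +0.0570, 0)
  M2 = (+0.0570, -0.0570, 0)
  M3 = (-0.0570, -0.0570, 0)
rvec = (-0.2179, -0.2609, -0.2616), |rvec| = θ = 0.42893 rad = 24.576°
Rodrigues: sinθ=0.41590, 1−cosθ=0.09059; R = I + sinθ·[k]× + (1−cosθ)·[k]×²:
    [+0.93279 +0.28164 -0.22491]
    [-0.22566 +0.94293 +0.24489]
    [+0.28104 -0.17767 +0.94311]
t = (0.0819, 0.0379, 0.8792) m
M0: Pc = R·M0+t = (+0.04478, +0.10451, +0.85305); u = 740.9·(+0.04478)/0.85305 + 305.6 = 344.4968, v = 773.9·(+0.10451)/0.85305 + 256.6 = 351.4121
M1: Pc = R·M1+t = (+0.15112, +0.07878, +0.88509); u = 740.9·(+0.15112)/0.88509 + 305.6 = 432.1030, v = 773.9·(+0.07878)/0.88509 + 256.6 = 325.4867
M2: Pc = R·M2+t = (+0.11902, -0.02871, +0.90535); u = 740.9·(+0.11902)/0.90535 + 305.6 = 402.9974, v = 773.9·(-0.02871)/0.90535 + 256.6 = 232.0589
M3: Pc = R·M3+t = (+0.01268, -0.00298, +0.87331); u = 740.9·(+0.01268)/0.87331 + 305.6 = 316.3553, v = 773.9·(-0.00298)/0.87331 + 256.6 = 253.9555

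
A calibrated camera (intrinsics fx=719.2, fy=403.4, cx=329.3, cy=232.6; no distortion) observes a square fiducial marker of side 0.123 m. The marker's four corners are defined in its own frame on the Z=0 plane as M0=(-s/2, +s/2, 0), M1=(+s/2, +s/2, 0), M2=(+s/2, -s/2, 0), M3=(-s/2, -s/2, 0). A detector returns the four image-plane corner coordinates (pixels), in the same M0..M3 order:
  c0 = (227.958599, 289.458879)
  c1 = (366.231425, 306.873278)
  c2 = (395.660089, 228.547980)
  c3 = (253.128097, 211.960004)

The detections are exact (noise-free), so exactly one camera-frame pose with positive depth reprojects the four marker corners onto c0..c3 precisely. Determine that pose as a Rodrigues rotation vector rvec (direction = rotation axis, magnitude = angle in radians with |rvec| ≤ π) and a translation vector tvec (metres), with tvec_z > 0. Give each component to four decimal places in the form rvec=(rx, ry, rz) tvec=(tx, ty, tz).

rvec=(0.1270, 0.0961, 0.2009) tvec=(-0.0165, 0.0412, 0.6133)

Intrinsics K: fx=719.2, fy=403.4, cx=329.3, cy=232.6
Marker side s = 0.123 m; corners in marker frame (Z=0):
  M0 = (-0.0615, +0.0615, 0)
  M1 = (+0.0615, +0.0615, 0)
  M2 = (+0.0615, -0.0615, 0)
  M3 = (-0.0615, -0.0615, 0)
Detected image corners:
  c0 = (227.958599, 289.458879) px
  c1 = (366.231425, 306.873278) px
  c2 = (395.660089, 228.547980) px
  c3 = (253.128097, 211.960004) px
Planar DLT: solve 8×8 A·h = b for H (H[2,2]=1):
  H  [+1099.49860 -153.27950 +309.97939]
  H  [+103.44083 +690.56133 +259.66809]
  H  [-0.13435 +0.22051 +1.00000]
B = K⁻¹H; ‖b₁‖=1.630514, ‖b₂‖=1.630514; λ = 2/(‖b₁‖+‖b₂‖) = 0.613303, sign → tz>0 ⇒ λ=+0.613303
r₁ = λ·B[:,0] = (+0.97533,+0.20478,-0.08240); r₂ = λ·B[:,1] = (-0.19263,+0.97191,+0.13524)
r₃ = r₁×r₂ = (+0.10778,-0.11603,+0.98738); SVD([r₁ r₂ r₃]) → R = UVᵀ:
  R  [+0.97533 -0.19263 +0.10778]
  R  [+0.20478 +0.97191 -0.11603]
  R  [-0.08240 +0.13524 +0.98738]
t = (-0.01648, +0.04115, +0.61330) m
tr R = 2.934623; θ = arccos((tr R − 1)/2) = 0.256392 rad = 14.690°
axis k = ((R−Rᵀ)₃₂, (R−Rᵀ)₁₃, (R−Rᵀ)₂₁) / (2 sinθ) = (+0.495415, +0.374968, +0.783558)
rvec = θ·k = (+0.127020, +0.096139, +0.200898)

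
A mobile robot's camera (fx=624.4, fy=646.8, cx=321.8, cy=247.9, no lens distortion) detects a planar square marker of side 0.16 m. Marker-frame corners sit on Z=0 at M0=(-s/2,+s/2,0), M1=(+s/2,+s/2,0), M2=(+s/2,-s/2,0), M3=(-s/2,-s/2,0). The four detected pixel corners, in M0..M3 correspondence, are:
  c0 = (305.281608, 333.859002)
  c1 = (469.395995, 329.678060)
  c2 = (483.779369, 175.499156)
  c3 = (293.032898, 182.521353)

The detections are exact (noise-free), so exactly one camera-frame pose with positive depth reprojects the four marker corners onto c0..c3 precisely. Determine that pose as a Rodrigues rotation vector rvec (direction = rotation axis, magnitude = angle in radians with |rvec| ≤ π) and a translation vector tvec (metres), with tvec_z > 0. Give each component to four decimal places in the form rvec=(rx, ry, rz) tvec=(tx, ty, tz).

rvec=(0.5631, 0.0366, -0.0430) tvec=(0.0596, 0.0116, 0.5682)

Intrinsics K: fx=624.4, fy=646.8, cx=321.8, cy=247.9
Marker side s = 0.16 m; corners in marker frame (Z=0):
  M0 = (-0.0800, +0.0800, 0)
  M1 = (+0.0800, +0.0800, 0)
  M2 = (+0.0800, -0.0800, 0)
  M3 = (-0.0800, -0.0800, 0)
Detected image corners:
  c0 = (305.281608, 333.859002) px
  c1 = (469.395995, 329.678060) px
  c2 = (483.779369, 175.499156) px
  c3 = (293.032898, 182.521353) px
Planar DLT: solve 8×8 A·h = b for H (H[2,2]=1):
  H  [+1070.94398 +357.55303 +387.25142]
  H  [-55.25145 +1194.14047 +261.13693]
  H  [-0.08187 +0.93762 +1.00000]
B = K⁻¹H; ‖b₁‖=1.760084, ‖b₂‖=1.760084; λ = 2/(‖b₁‖+‖b₂‖) = 0.568155, sign → tz>0 ⇒ λ=+0.568155
r₁ = λ·B[:,0] = (+0.99845,-0.03071,-0.04651); r₂ = λ·B[:,1] = (+0.05080,+0.84477,+0.53272)
r₃ = r₁×r₂ = (+0.02293,-0.53425,+0.84502); SVD([r₁ r₂ r₃]) → R = UVᵀ:
  R  [+0.99845 +0.05080 +0.02293]
  R  [-0.03071 +0.84477 -0.53425]
  R  [-0.04651 +0.53272 +0.84502]
t = (+0.05956, +0.01163, +0.56815) m
tr R = 2.688229; θ = arccos((tr R − 1)/2) = 0.565885 rad = 32.423°
axis k = ((R−Rᵀ)₃₂, (R−Rᵀ)₁₃, (R−Rᵀ)₂₁) / (2 sinθ) = (+0.995002, +0.064763, -0.076006)
rvec = θ·k = (+0.563056, +0.036648, -0.043011)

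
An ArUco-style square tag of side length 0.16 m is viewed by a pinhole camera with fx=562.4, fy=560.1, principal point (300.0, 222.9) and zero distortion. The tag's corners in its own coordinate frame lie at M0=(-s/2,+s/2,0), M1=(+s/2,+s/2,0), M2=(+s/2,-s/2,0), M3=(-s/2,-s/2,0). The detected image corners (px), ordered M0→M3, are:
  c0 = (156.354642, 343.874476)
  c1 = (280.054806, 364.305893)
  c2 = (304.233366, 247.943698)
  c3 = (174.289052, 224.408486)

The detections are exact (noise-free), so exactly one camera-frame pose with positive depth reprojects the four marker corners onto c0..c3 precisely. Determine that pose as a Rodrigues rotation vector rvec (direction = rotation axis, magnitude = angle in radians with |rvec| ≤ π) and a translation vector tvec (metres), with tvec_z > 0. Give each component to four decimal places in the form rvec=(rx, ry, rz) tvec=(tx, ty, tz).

rvec=(0.2370, -0.0515, 0.1906) tvec=(-0.0887, 0.0927, 0.7028)

Intrinsics K: fx=562.4, fy=560.1, cx=300.0, cy=222.9
Marker side s = 0.16 m; corners in marker frame (Z=0):
  M0 = (-0.0800, +0.0800, 0)
  M1 = (+0.0800, +0.0800, 0)
  M2 = (+0.0800, -0.0800, 0)
  M3 = (-0.0800, -0.0800, 0)
Detected image corners:
  c0 = (156.354642, 343.874476) px
  c1 = (280.054806, 364.305893) px
  c2 = (304.233366, 247.943698) px
  c3 = (174.289052, 224.408486) px
Planar DLT: solve 8×8 A·h = b for H (H[2,2]=1):
  H  [+815.90359 -57.43232 +228.98647]
  H  [+167.81633 +832.79391 +296.75730]
  H  [+0.10393 +0.32498 +1.00000]
B = K⁻¹H; ‖b₁‖=1.422815, ‖b₂‖=1.422815; λ = 2/(‖b₁‖+‖b₂‖) = 0.702832, sign → tz>0 ⇒ λ=+0.702832
r₁ = λ·B[:,0] = (+0.98067,+0.18151,+0.07304); r₂ = λ·B[:,1] = (-0.19361,+0.95412,+0.22840)
r₃ = r₁×r₂ = (-0.02823,-0.23813,+0.97082); SVD([r₁ r₂ r₃]) → R = UVᵀ:
  R  [+0.98067 -0.19361 -0.02823]
  R  [+0.18151 +0.95412 -0.23813]
  R  [+0.07304 +0.22840 +0.97082]
t = (-0.08875, +0.09268, +0.70283) m
tr R = 2.905615; θ = arccos((tr R − 1)/2) = 0.308442 rad = 17.672°
axis k = ((R−Rᵀ)₃₂, (R−Rᵀ)₁₃, (R−Rᵀ)₂₁) / (2 sinθ) = (+0.768404, -0.166811, +0.617843)
rvec = θ·k = (+0.237008, -0.051452, +0.190569)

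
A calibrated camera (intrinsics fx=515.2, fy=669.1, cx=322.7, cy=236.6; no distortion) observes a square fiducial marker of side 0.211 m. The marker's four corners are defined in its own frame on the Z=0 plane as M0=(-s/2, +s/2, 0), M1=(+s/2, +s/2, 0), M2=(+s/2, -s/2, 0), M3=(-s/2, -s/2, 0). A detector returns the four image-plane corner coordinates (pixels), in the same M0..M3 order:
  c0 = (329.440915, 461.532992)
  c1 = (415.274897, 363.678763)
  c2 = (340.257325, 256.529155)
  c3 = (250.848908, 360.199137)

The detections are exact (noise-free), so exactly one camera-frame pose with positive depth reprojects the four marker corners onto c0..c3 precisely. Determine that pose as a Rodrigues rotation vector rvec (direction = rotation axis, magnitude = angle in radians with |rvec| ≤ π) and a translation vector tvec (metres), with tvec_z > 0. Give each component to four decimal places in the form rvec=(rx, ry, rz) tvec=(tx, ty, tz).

rvec=(0.2191, -0.0415, -0.7318) tvec=(0.0215, 0.1733, 0.9248)

Intrinsics K: fx=515.2, fy=669.1, cx=322.7, cy=236.6
Marker side s = 0.211 m; corners in marker frame (Z=0):
  M0 = (-0.1055, +0.1055, 0)
  M1 = (+0.1055, +0.1055, 0)
  M2 = (+0.1055, -0.1055, 0)
  M3 = (-0.1055, -0.1055, 0)
Detected image corners:
  c0 = (329.440915, 461.532992) px
  c1 = (415.274897, 363.678763) px
  c2 = (340.257325, 256.529155) px
  c3 = (250.848908, 360.199137) px
Planar DLT: solve 8×8 A·h = b for H (H[2,2]=1):
  H  [+401.04499 +440.89286 +334.69387]
  H  [-492.34006 +576.93234 +361.97349]
  H  [-0.04197 +0.23013 +1.00000]
B = K⁻¹H; ‖b₁‖=1.081269, ‖b₂‖=1.081269; λ = 2/(‖b₁‖+‖b₂‖) = 0.924839, sign → tz>0 ⇒ λ=+0.924839
r₁ = λ·B[:,0] = (+0.74423,-0.66679,-0.03881); r₂ = λ·B[:,1] = (+0.65814,+0.72219,+0.21283)
r₃ = r₁×r₂ = (-0.11388,-0.18394,+0.97632); SVD([r₁ r₂ r₃]) → R = UVᵀ:
  R  [+0.74423 +0.65814 -0.11388]
  R  [-0.66679 +0.72219 -0.18394]
  R  [-0.03881 +0.21283 +0.97632]
t = (+0.02153, +0.17329, +0.92484) m
tr R = 2.442734; θ = arccos((tr R − 1)/2) = 0.765022 rad = 43.833°
axis k = ((R−Rᵀ)₃₂, (R−Rᵀ)₁₃, (R−Rᵀ)₂₁) / (2 sinθ) = (+0.286453, -0.054196, -0.956560)
rvec = θ·k = (+0.219143, -0.041461, -0.731789)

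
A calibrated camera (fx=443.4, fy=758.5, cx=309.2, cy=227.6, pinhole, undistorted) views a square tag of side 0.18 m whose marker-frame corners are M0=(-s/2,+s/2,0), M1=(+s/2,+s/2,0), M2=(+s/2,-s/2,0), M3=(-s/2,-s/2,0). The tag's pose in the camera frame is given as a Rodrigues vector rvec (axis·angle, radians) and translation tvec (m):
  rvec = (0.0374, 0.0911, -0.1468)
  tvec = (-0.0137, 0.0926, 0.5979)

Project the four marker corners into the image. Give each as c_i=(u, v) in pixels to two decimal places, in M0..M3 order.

c0=(244.36, 469.90) c1=(375.28, 443.50) c2=(355.80, 215.50) c3=(224.23, 248.49)

Intrinsics K: fx=443.4, fy=758.5, cx=309.2, cy=227.6
Marker side s = 0.18 m; corners in marker frame (Z=0):
  M0 = (-0.0900, +0.0900, 0)
  M1 = (+0.0900, +0.0900, 0)
  M2 = (+0.0900, -0.0900, 0)
  M3 = (-0.0900, -0.0900, 0)
rvec = (0.0374, 0.0911, -0.1468), |rvec| = θ = 0.17677 rad = 10.128°
Rodrigues: sinθ=0.17585, 1−cosθ=0.01558; R = I + sinθ·[k]× + (1−cosθ)·[k]×²:
    [+0.98511 +0.14774 +0.08789]
    [-0.14434 +0.98856 -0.04387]
    [-0.09336 +0.03054 +0.99516]
t = (-0.0137, 0.0926, 0.5979) m
M0: Pc = R·M0+t = (-0.08906, +0.19456, +0.60905); u = 443.4·(-0.08906)/0.60905 + 309.2 = 244.3598, v = 758.5·(+0.19456)/0.60905 + 227.6 = 469.9016
M1: Pc = R·M1+t = (+0.08826, +0.16858, +0.59225); u = 443.4·(+0.08826)/0.59225 + 309.2 = 375.2755, v = 758.5·(+0.16858)/0.59225 + 227.6 = 443.5031
M2: Pc = R·M2+t = (+0.06166, -0.00936, +0.58675); u = 443.4·(+0.06166)/0.58675 + 309.2 = 355.7989, v = 758.5·(-0.00936)/0.58675 + 227.6 = 215.4997
M3: Pc = R·M3+t = (-0.11566, +0.01662, +0.60355); u = 443.4·(-0.11566)/0.60355 + 309.2 = 224.2332, v = 758.5·(+0.01662)/0.60355 + 227.6 = 248.4872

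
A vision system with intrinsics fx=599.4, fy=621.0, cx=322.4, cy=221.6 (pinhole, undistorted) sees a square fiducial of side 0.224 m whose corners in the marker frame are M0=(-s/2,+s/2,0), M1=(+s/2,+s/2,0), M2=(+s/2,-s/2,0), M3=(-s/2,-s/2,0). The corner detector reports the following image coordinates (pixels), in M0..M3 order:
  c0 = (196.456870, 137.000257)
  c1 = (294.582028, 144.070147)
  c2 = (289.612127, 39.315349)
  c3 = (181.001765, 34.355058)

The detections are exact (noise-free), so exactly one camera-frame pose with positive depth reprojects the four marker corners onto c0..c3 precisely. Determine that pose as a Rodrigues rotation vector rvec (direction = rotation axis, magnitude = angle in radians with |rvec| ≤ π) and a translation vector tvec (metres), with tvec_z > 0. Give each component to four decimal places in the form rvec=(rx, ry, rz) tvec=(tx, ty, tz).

Intrinsics K: fx=599.4, fy=621.0, cx=322.4, cy=221.6
Marker side s = 0.224 m; corners in marker frame (Z=0):
  M0 = (-0.1120, +0.1120, 0)
  M1 = (+0.1120, +0.1120, 0)
  M2 = (+0.1120, -0.1120, 0)
  M3 = (-0.1120, -0.1120, 0)
Detected image corners:
  c0 = (196.456870, 137.000257) px
  c1 = (294.582028, 144.070147) px
  c2 = (289.612127, 39.315349) px
  c3 = (181.001765, 34.355058) px
Planar DLT: solve 8×8 A·h = b for H (H[2,2]=1):
  H  [+431.93465 +157.56574 +239.99717]
  H  [+16.65448 +504.07623 +91.34283]
  H  [-0.11776 +0.46447 +1.00000]
B = K⁻¹H; ‖b₁‖=0.795730, ‖b₂‖=0.795730; λ = 2/(‖b₁‖+‖b₂‖) = 1.256708, sign → tz>0 ⇒ λ=+1.256708
r₁ = λ·B[:,0] = (+0.98520,+0.08651,-0.14799); r₂ = λ·B[:,1] = (+0.01639,+0.81180,+0.58371)
r₃ = r₁×r₂ = (+0.17064,-0.57749,+0.79836); SVD([r₁ r₂ r₃]) → R = UVᵀ:
  R  [+0.98520 +0.01639 +0.17064]
  R  [+0.08651 +0.81180 -0.57749]
  R  [-0.14799 +0.58371 +0.79836]
t = (-0.17277, -0.26360, +1.25671) m
tr R = 2.595360; θ = arccos((tr R − 1)/2) = 0.647358 rad = 37.091°
axis k = ((R−Rᵀ)₃₂, (R−Rᵀ)₁₃, (R−Rᵀ)₂₁) / (2 sinθ) = (+0.962724, +0.264165, +0.058133)
rvec = θ·k = (+0.623227, +0.171009, +0.037633)

rvec=(0.6232, 0.1710, 0.0376) tvec=(-0.1728, -0.2636, 1.2567)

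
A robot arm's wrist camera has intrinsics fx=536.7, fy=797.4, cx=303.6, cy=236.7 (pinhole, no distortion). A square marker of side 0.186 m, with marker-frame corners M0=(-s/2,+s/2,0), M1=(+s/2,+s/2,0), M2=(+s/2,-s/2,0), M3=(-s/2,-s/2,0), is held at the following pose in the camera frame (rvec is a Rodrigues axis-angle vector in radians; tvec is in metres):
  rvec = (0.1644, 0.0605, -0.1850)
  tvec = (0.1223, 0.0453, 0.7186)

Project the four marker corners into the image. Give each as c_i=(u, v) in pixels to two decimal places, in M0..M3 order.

c0=(338.79, 400.48) c1=(474.33, 367.26) c2=(454.57, 166.43) c3=(313.85, 204.95)

Intrinsics K: fx=536.7, fy=797.4, cx=303.6, cy=236.7
Marker side s = 0.186 m; corners in marker frame (Z=0):
  M0 = (-0.0930, +0.0930, 0)
  M1 = (+0.0930, +0.0930, 0)
  M2 = (+0.0930, -0.0930, 0)
  M3 = (-0.0930, -0.0930, 0)
rvec = (0.1644, 0.0605, -0.1850), |rvec| = θ = 0.25478 rad = 14.598°
Rodrigues: sinθ=0.25203, 1−cosθ=0.03228; R = I + sinθ·[k]× + (1−cosθ)·[k]×²:
    [+0.98116 +0.18795 +0.04472]
    [-0.17806 +0.96954 -0.16819]
    [-0.07497 +0.15706 +0.98474]
t = (0.1223, 0.0453, 0.7186) m
M0: Pc = R·M0+t = (+0.04853, +0.15203, +0.74018); u = 536.7·(+0.04853)/0.74018 + 303.6 = 338.7900, v = 797.4·(+0.15203)/0.74018 + 236.7 = 400.4793
M1: Pc = R·M1+t = (+0.23103, +0.11891, +0.72623); u = 536.7·(+0.23103)/0.72623 + 303.6 = 474.3333, v = 797.4·(+0.11891)/0.72623 + 236.7 = 367.2598
M2: Pc = R·M2+t = (+0.19607, -0.06143, +0.69702); u = 536.7·(+0.19607)/0.69702 + 303.6 = 454.5709, v = 797.4·(-0.06143)/0.69702 + 236.7 = 166.4272
M3: Pc = R·M3+t = (+0.01357, -0.02831, +0.71097); u = 536.7·(+0.01357)/0.71097 + 303.6 = 313.8459, v = 797.4·(-0.02831)/0.71097 + 236.7 = 204.9509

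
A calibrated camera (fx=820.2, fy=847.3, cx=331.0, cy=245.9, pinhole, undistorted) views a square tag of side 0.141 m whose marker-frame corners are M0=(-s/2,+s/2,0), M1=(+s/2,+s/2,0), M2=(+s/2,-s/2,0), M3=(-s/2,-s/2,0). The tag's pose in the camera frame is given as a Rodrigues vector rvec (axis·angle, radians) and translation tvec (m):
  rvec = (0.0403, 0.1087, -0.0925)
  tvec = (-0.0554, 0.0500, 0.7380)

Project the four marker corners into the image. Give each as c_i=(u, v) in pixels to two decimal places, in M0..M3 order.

c0=(201.07, 389.13) c1=(354.55, 377.50) c2=(339.71, 215.06) c3=(185.52, 230.17)

Intrinsics K: fx=820.2, fy=847.3, cx=331.0, cy=245.9
Marker side s = 0.141 m; corners in marker frame (Z=0):
  M0 = (-0.0705, +0.0705, 0)
  M1 = (+0.0705, +0.0705, 0)
  M2 = (+0.0705, -0.0705, 0)
  M3 = (-0.0705, -0.0705, 0)
rvec = (0.0403, 0.1087, -0.0925), |rvec| = θ = 0.14831 rad = 8.498°
Rodrigues: sinθ=0.14777, 1−cosθ=0.01098; R = I + sinθ·[k]× + (1−cosθ)·[k]×²:
    [+0.98983 +0.09435 +0.10644]
    [-0.08997 +0.99492 -0.04517]
    [-0.11016 +0.03513 +0.99329]
t = (-0.0554, 0.0500, 0.7380) m
M0: Pc = R·M0+t = (-0.11853, +0.12649, +0.74824); u = 820.2·(-0.11853)/0.74824 + 331.0 = 201.0694, v = 847.3·(+0.12649)/0.74824 + 245.9 = 389.1298
M1: Pc = R·M1+t = (+0.02103, +0.11380, +0.73271); u = 820.2·(+0.02103)/0.73271 + 331.0 = 354.5464, v = 847.3·(+0.11380)/0.73271 + 245.9 = 377.4957
M2: Pc = R·M2+t = (+0.00773, -0.02649, +0.72776); u = 820.2·(+0.00773)/0.72776 + 331.0 = 339.7138, v = 847.3·(-0.02649)/0.72776 + 245.9 = 215.0645
M3: Pc = R·M3+t = (-0.13183, -0.01380, +0.74329); u = 820.2·(-0.13183)/0.74329 + 331.0 = 185.5239, v = 847.3·(-0.01380)/0.74329 + 245.9 = 230.1706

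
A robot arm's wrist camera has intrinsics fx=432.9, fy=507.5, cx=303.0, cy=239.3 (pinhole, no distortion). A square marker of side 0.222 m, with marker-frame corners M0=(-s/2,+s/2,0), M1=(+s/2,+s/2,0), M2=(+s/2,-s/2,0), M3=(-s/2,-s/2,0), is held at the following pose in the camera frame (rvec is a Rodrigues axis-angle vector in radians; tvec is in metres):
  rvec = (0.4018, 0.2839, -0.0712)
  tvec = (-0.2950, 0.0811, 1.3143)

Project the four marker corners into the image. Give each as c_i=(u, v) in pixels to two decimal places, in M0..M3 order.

c0=(182.11, 306.74) c1=(245.83, 308.92) c2=(232.37, 230.21) c3=(165.23, 231.73)

Intrinsics K: fx=432.9, fy=507.5, cx=303.0, cy=239.3
Marker side s = 0.222 m; corners in marker frame (Z=0):
  M0 = (-0.1110, +0.1110, 0)
  M1 = (+0.1110, +0.1110, 0)
  M2 = (+0.1110, -0.1110, 0)
  M3 = (-0.1110, -0.1110, 0)
rvec = (0.4018, 0.2839, -0.0712), |rvec| = θ = 0.49710 rad = 28.482°
Rodrigues: sinθ=0.47688, 1−cosθ=0.12103; R = I + sinθ·[k]× + (1−cosθ)·[k]×²:
    [+0.95804 +0.12417 +0.25834]
    [-0.01243 +0.91844 -0.39536]
    [-0.28636 +0.37555 +0.88145]
t = (-0.2950, 0.0811, 1.3143) m
M0: Pc = R·M0+t = (-0.38756, +0.18443, +1.38777); u = 432.9·(-0.38756)/1.38777 + 303.0 = 182.1053, v = 507.5·(+0.18443)/1.38777 + 239.3 = 306.7439
M1: Pc = R·M1+t = (-0.17487, +0.18167, +1.32420); u = 432.9·(-0.17487)/1.32420 + 303.0 = 245.8311, v = 507.5·(+0.18167)/1.32420 + 239.3 = 308.9240
M2: Pc = R·M2+t = (-0.20244, -0.02223, +1.24083); u = 432.9·(-0.20244)/1.24083 + 303.0 = 232.3724, v = 507.5·(-0.02223)/1.24083 + 239.3 = 230.2090
M3: Pc = R·M3+t = (-0.41513, -0.01947, +1.30440); u = 432.9·(-0.41513)/1.30440 + 303.0 = 165.2294, v = 507.5·(-0.01947)/1.30440 + 239.3 = 231.7259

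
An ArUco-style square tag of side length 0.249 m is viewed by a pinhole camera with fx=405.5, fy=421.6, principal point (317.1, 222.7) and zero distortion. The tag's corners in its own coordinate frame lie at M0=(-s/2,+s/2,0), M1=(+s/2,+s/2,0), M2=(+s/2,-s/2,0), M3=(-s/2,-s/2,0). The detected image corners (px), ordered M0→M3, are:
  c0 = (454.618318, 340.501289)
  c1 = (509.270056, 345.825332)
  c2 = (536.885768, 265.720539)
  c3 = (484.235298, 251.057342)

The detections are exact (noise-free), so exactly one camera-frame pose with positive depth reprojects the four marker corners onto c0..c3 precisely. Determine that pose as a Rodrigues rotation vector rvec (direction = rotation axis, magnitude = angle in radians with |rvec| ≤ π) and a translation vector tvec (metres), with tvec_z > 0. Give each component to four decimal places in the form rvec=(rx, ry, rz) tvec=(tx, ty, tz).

Intrinsics K: fx=405.5, fy=421.6, cx=317.1, cy=222.7
Marker side s = 0.249 m; corners in marker frame (Z=0):
  M0 = (-0.1245, +0.1245, 0)
  M1 = (+0.1245, +0.1245, 0)
  M2 = (+0.1245, -0.1245, 0)
  M3 = (-0.1245, -0.1245, 0)
Detected image corners:
  c0 = (454.618318, 340.501289) px
  c1 = (509.270056, 345.825332) px
  c2 = (536.885768, 265.720539) px
  c3 = (484.235298, 251.057342) px
Planar DLT: solve 8×8 A·h = b for H (H[2,2]=1):
  H  [+430.32013 -74.47296 +497.55362]
  H  [+170.14300 +363.83522 +301.47329]
  H  [+0.43287 +0.08108 +1.00000]
B = K⁻¹H; ‖b₁‖=0.860391, ‖b₂‖=0.860391; λ = 2/(‖b₁‖+‖b₂‖) = 1.162262, sign → tz>0 ⇒ λ=+1.162262
r₁ = λ·B[:,0] = (+0.83997,+0.20329,+0.50311); r₂ = λ·B[:,1] = (-0.28715,+0.95324,+0.09423)
r₃ = r₁×r₂ = (-0.46043,-0.22362,+0.85907); SVD([r₁ r₂ r₃]) → R = UVᵀ:
  R  [+0.83997 -0.28715 -0.46043]
  R  [+0.20329 +0.95324 -0.22362]
  R  [+0.50311 +0.09423 +0.85907]
t = (+0.51722, +0.21716, +1.16226) m
tr R = 2.652281; θ = arccos((tr R − 1)/2) = 0.598573 rad = 34.296°
axis k = ((R−Rᵀ)₃₂, (R−Rᵀ)₁₃, (R−Rᵀ)₂₁) / (2 sinθ) = (+0.282056, -0.855011, +0.435202)
rvec = θ·k = (+0.168831, -0.511786, +0.260500)

rvec=(0.1688, -0.5118, 0.2605) tvec=(0.5172, 0.2172, 1.1623)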